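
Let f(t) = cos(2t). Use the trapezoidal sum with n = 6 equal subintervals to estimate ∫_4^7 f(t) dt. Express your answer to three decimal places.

Δt = (7 − 4)/6 = 0.5.
f(4) ≈ -0.146, f(4.5) ≈ -0.911, f(5) ≈ -0.839, f(5.5) ≈ 0.004, f(6) ≈ 0.844, f(6.5) ≈ 0.907, f(7) ≈ 0.137.
T_6 = (Δt/2)·[f(t_0) + 2f(t_1) + ... + 2f(t_{5}) + f(t_6)].
Sum ≈ 0.001.

0.001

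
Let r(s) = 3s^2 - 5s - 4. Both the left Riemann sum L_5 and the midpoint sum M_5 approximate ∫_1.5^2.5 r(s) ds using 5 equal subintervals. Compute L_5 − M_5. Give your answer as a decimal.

-0.67

L_5 = -2.43.
M_5 = -1.76.
L_5 − M_5 = -0.67.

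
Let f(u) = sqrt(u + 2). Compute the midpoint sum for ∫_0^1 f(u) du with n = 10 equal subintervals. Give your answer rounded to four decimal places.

1.5785

Δu = (1 − 0)/10 = 0.1.
Midpoints: 0.05, 0.15, 0.25, 0.35, 0.45, 0.55, 0.65, 0.75, 0.85, 0.95.
f(0.05) ≈ 1.4318, f(0.15) ≈ 1.4663, f(0.25) ≈ 1.5000, f(0.35) ≈ 1.5330, f(0.45) ≈ 1.5652, f(0.55) ≈ 1.5969, f(0.65) ≈ 1.6279, f(0.75) ≈ 1.6583, f(0.85) ≈ 1.6882, f(0.95) ≈ 1.7176.
Sum = Δu · [f(0.05) + f(0.15) + f(0.25) + ...].
Sum ≈ 1.5785.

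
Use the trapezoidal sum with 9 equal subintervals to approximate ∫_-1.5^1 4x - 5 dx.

-15

Δx = (1 − (-1.5))/9 = 5/18.
f(-1.5) = -11, f(-11/9) = -89/9, f(-17/18) = -79/9, f(-2/3) = -23/3, f(-7/18) = -59/9, f(-1/9) = -49/9, f(1/6) = -13/3, f(4/9) = -29/9, f(13/18) = -19/9, f(1) = -1.
T_9 = (Δx/2)·[f(x_0) + 2f(x_1) + ... + 2f(x_{8}) + f(x_9)].
Sum = -15.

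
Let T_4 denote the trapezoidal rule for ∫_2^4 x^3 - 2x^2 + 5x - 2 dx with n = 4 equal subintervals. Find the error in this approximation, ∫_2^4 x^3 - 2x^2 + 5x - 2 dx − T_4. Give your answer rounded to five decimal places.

-0.58333

Exact integral: ∫_2^4 f(x) dx ≈ 48.6666667.
T_4 = 49.25.
Error ≈ 48.6666667 − 49.25 ≈ -0.58333.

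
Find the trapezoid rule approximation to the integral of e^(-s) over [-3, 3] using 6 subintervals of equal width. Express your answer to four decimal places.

21.6782

Δs = (3 − (-3))/6 = 1.
f(-3) ≈ 20.0855, f(-2) ≈ 7.3891, f(-1) ≈ 2.7183, f(0) ≈ 1.0000, f(1) ≈ 0.3679, f(2) ≈ 0.1353, f(3) ≈ 0.0498.
T_6 = (Δs/2)·[f(s_0) + 2f(s_1) + ... + 2f(s_{5}) + f(s_6)].
Sum ≈ 21.6782.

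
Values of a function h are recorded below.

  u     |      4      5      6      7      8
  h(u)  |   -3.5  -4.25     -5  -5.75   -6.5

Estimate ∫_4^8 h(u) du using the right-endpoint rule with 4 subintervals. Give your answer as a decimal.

Δu = 1.
Sum = 1·[(-4.25) + (-5) + (-5.75) + (-6.5)] = -21.5.

-21.5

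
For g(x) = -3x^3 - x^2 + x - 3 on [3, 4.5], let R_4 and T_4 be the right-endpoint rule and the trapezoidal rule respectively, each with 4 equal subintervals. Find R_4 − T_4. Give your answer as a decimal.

-37.8984375

R_4 ≈ -306.166992.
T_4 ≈ -268.268555.
R_4 − T_4 = -37.8984375.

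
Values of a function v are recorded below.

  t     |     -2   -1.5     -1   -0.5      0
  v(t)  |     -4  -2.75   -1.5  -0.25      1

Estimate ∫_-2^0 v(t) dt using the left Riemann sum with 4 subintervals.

-4.25

Δt = 0.5.
Sum = 0.5·[(-4) + (-2.75) + (-1.5) + (-0.25)] = -4.25.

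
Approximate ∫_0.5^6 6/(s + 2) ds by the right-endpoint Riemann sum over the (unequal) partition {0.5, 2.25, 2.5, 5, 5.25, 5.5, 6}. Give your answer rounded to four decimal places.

5.7287

Subinterval widths: 1.75, 0.25, 2.5, 0.25, 0.25, 0.5.
Right endpoints: 2.25, 2.5, 5, 5.25, 5.5, 6.
f(2.25) = 24/17, f(2.5) = 4/3, f(5) = 6/7, f(5.25) = 24/29, f(5.5) = 0.8, f(6) = 0.75.
Sum = Σ Δs_i · f(s_i).
Sum ≈ 5.7287.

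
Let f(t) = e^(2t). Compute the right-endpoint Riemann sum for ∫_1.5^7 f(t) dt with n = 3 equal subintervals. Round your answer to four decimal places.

Δt = (7 − 1.5)/3 = 11/6.
Right endpoints: 10/3, 31/6, 7.
f(10/3) ≈ 785.7720, f(31/6) ≈ 30740.4093, f(7) ≈ 1202604.2842.
Sum = Δt · [f(10/3) + f(31/6) + f(7)].
Sum ≈ 2262572.5201.

2262572.5201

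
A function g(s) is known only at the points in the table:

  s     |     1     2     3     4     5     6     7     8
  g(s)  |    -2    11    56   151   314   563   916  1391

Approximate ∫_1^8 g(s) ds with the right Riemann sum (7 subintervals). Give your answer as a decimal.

Δs = 1.
Sum = 1·[11 + 56 + 151 + 314 + 563 + 916 + 1391] = 3402.

3402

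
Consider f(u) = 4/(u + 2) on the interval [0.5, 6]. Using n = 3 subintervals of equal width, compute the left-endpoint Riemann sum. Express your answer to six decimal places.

5.814830

Δu = (6 − 0.5)/3 = 11/6.
Left endpoints: 0.5, 7/3, 25/6.
f(0.5) = 1.6, f(7/3) = 12/13, f(25/6) = 24/37.
Sum = Δu · [f(0.5) + f(7/3) + f(25/6)].
Sum ≈ 5.814830.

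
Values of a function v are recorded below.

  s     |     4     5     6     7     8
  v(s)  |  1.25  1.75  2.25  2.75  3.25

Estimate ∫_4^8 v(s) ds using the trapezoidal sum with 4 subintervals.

9

Δs = 1.
T_4 = (1/2)·[1.25 + 2·1.75 + 2·2.25 + 2·2.75 + 3.25] = 9.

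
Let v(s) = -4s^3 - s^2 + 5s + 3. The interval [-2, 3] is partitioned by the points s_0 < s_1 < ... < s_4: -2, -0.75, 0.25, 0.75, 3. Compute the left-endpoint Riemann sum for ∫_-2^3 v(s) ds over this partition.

Subinterval widths: 1.25, 1, 0.5, 2.25.
Left endpoints: -2, -0.75, 0.25, 0.75.
v(-2) = 21, v(-0.75) = 0.375, v(0.25) = 4.125, v(0.75) = 4.5.
Sum = Σ Δs_i · v(s_i).
Sum = 38.8125.

38.8125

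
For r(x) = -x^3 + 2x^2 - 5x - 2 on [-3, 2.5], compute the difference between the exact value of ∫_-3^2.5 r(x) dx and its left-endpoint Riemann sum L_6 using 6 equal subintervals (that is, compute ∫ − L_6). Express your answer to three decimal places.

-36.780

Exact integral: ∫_-3^2.5 r(x) dx ≈ 34.77604.
L_6 ≈ 71.55570.
Error ≈ 34.77604 − 71.55570 ≈ -36.780.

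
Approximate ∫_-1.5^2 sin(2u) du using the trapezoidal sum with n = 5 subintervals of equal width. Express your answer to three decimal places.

-0.140

Δu = (2 − (-1.5))/5 = 0.7.
f(-1.5) ≈ -0.141, f(-0.8) ≈ -1.000, f(-0.1) ≈ -0.199, f(0.6) ≈ 0.932, f(1.3) ≈ 0.516, f(2) ≈ -0.757.
T_5 = (Δu/2)·[f(u_0) + 2f(u_1) + ... + 2f(u_{4}) + f(u_5)].
Sum ≈ -0.140.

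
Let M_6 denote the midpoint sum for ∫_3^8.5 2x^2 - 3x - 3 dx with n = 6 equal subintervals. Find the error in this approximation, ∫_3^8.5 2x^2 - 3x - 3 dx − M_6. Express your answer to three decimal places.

Exact integral: ∫_3^8.5 f(x) dx ≈ 280.04167.
M_6 ≈ 279.27141.
Error ≈ 280.04167 − 279.27141 ≈ 0.770.

0.770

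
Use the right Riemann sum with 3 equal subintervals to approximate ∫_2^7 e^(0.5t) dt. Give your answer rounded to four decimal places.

Δt = (7 − 2)/3 = 5/3.
Right endpoints: 11/3, 16/3, 7.
f(11/3) ≈ 6.2547, f(16/3) ≈ 14.3919, f(7) ≈ 33.1155.
Sum = Δt · [f(11/3) + f(16/3) + f(7)].
Sum ≈ 89.6034.

89.6034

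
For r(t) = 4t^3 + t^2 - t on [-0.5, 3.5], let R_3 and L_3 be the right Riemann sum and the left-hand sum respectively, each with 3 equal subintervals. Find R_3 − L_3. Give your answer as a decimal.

240

R_3 ≈ 300.85185.
L_3 ≈ 60.85185.
R_3 − L_3 = 240.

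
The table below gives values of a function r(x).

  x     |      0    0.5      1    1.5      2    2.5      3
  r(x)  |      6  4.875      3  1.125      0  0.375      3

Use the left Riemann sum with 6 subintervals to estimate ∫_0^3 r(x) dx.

7.6875

Δx = 0.5.
Sum = 0.5·[6 + 4.875 + 3 + 1.125 + 0 + 0.375] = 7.6875.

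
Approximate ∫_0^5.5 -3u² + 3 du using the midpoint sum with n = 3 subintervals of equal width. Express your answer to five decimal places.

-145.25347

Δu = (5.5 − 0)/3 = 11/6.
Midpoints: 11/12, 2.75, 55/12.
f(11/12) = 23/48, f(2.75) = -19.6875, f(55/12) = -2881/48.
Sum = Δu · [f(11/12) + f(2.75) + f(55/12)].
Sum ≈ -145.25347.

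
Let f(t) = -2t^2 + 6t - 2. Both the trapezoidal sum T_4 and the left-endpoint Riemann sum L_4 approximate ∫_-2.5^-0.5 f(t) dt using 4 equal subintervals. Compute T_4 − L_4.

T_4 = -32.5.
L_4 = -38.5.
T_4 − L_4 = 6.

6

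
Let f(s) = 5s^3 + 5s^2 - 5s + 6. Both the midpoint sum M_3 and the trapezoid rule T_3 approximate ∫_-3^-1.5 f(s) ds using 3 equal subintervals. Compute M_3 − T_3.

M_3 = -28.7734375.
T_3 = -31.46875.
M_3 − T_3 = 2.6953125.

2.6953125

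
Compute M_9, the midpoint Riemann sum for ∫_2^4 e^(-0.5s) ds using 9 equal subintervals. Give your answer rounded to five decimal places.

Δs = (4 − 2)/9 = 2/9.
Midpoints: 19/9, 7/3, 23/9, 25/9, 3, 29/9, 31/9, 11/3, 35/9.
f(19/9) ≈ 0.34800, f(7/3) ≈ 0.31140, f(23/9) ≈ 0.27866, f(25/9) ≈ 0.24935, f(3) ≈ 0.22313, f(29/9) ≈ 0.19967, f(31/9) ≈ 0.17867, f(11/3) ≈ 0.15988, f(35/9) ≈ 0.14307.
Sum = Δs · [f(19/9) + f(7/3) + f(23/9) + ...].
Sum ≈ 0.46485.

0.46485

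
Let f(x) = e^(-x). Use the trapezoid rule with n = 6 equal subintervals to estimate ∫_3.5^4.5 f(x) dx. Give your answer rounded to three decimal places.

0.019

Δx = (4.5 − 3.5)/6 = 1/6.
f(3.5) ≈ 0.030, f(11/3) ≈ 0.026, f(23/6) ≈ 0.022, f(4) ≈ 0.018, f(25/6) ≈ 0.016, f(13/3) ≈ 0.013, f(4.5) ≈ 0.011.
T_6 = (Δx/2)·[f(x_0) + 2f(x_1) + ... + 2f(x_{5}) + f(x_6)].
Sum ≈ 0.019.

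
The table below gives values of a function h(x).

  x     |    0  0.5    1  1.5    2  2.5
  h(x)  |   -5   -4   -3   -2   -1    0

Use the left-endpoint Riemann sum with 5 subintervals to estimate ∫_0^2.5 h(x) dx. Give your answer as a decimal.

Δx = 0.5.
Sum = 0.5·[(-5) + (-4) + (-3) + (-2) + (-1)] = -7.5.

-7.5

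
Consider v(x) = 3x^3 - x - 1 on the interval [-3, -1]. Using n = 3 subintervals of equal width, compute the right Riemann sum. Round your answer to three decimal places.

Δx = (-1 − (-3))/3 = 2/3.
Right endpoints: -7/3, -5/3, -1.
v(-7/3) = -331/9, v(-5/3) = -119/9, v(-1) = -3.
Sum = Δx · [v(-7/3) + v(-5/3) + v(-1)].
Sum ≈ -35.333.

-35.333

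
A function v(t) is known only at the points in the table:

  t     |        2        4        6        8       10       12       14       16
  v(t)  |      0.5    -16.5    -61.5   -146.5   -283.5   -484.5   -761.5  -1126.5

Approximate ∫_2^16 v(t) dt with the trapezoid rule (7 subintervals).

-4634

Δt = 2.
T_7 = (2/2)·[0.5 + 2·(-16.5) + 2·(-61.5) + 2·(-146.5) + 2·(-283.5) + 2·(-484.5) + 2·(-761.5) + (-1126.5)] = -4634.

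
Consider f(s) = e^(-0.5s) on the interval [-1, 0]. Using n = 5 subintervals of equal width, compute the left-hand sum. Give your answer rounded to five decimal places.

Δs = (0 − (-1))/5 = 0.2.
Left endpoints: -1, -0.8, -0.6, -0.4, -0.2.
f(-1) ≈ 1.64872, f(-0.8) ≈ 1.49182, f(-0.6) ≈ 1.34986, f(-0.4) ≈ 1.22140, f(-0.2) ≈ 1.10517.
Sum = Δs · [f(-1) + f(-0.8) + f(-0.6) + f(-0.4) + f(-0.2)].
Sum ≈ 1.36340.

1.36340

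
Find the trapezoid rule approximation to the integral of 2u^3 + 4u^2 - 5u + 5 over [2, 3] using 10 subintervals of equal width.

Δu = (3 − 2)/10 = 0.1.
f(2) = 27, f(2.1) = 30.662, f(2.2) = 34.656, f(2.3) = 38.994, f(2.4) = 43.688, f(2.5) = 48.75, f(2.6) = 54.192, f(2.7) = 60.026, f(2.8) = 66.264, f(2.9) = 72.918, f(3) = 80.
T_10 = (Δu/2)·[f(u_0) + 2f(u_1) + ... + 2f(u_{9}) + f(u_10)].
Sum = 50.365.

50.365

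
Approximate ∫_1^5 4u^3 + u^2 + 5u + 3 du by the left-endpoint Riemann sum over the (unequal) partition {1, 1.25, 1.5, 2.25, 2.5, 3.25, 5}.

399.46875

Subinterval widths: 0.25, 0.25, 0.75, 0.25, 0.75, 1.75.
Left endpoints: 1, 1.25, 1.5, 2.25, 2.5, 3.25.
f(1) = 13, f(1.25) = 18.625, f(1.5) = 26.25, f(2.25) = 64.875, f(2.5) = 84.25, f(3.25) = 167.125.
Sum = Σ Δu_i · f(u_i).
Sum = 399.46875.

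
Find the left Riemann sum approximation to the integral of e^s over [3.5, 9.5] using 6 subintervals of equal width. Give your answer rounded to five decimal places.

Δs = (9.5 − 3.5)/6 = 1.
Left endpoints: 3.5, 4.5, 5.5, 6.5, 7.5, 8.5.
f(3.5) ≈ 33.11545, f(4.5) ≈ 90.01713, f(5.5) ≈ 244.69193, f(6.5) ≈ 665.14163, f(7.5) ≈ 1808.04241, f(8.5) ≈ 4914.76884.
Sum = Δs · [f(3.5) + f(4.5) + f(5.5) + ...].
Sum ≈ 7755.77740.

7755.77740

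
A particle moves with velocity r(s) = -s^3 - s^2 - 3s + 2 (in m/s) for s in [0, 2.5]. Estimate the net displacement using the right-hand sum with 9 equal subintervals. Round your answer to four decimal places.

Δs = (2.5 − 0)/9 = 5/18.
Right endpoints: 5/18, 5/9, 5/6, 10/9, 25/18, 5/3, 35/18, 20/9, 2.5.
r(5/18) = 6229/5832, r(5/9) = -107/729, r(5/6) = -383/216, r(10/9) = -2872/729, r(25/18) = -39511/5832, r(5/3) = -281/27, r(35/18) = -87281/5832, r(20/9) = -15002/729, r(2.5) = -27.375.
Sum = Δs · [r(5/18) + r(5/9) + r(5/6) + ...].
Sum ≈ -23.5815.

-23.5815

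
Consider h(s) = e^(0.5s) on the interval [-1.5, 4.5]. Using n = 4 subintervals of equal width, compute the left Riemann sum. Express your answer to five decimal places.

12.10658

Δs = (4.5 − (-1.5))/4 = 1.5.
Left endpoints: -1.5, 0, 1.5, 3.
h(-1.5) ≈ 0.47237, h(0) ≈ 1.00000, h(1.5) ≈ 2.11700, h(3) ≈ 4.48169.
Sum = Δs · [h(-1.5) + h(0) + h(1.5) + h(3)].
Sum ≈ 12.10658.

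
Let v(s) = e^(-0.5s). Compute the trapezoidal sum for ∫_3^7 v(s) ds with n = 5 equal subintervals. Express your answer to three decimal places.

Δs = (7 − 3)/5 = 0.8.
v(3) ≈ 0.223, v(3.8) ≈ 0.150, v(4.6) ≈ 0.100, v(5.4) ≈ 0.067, v(6.2) ≈ 0.045, v(7) ≈ 0.030.
T_5 = (Δs/2)·[v(s_0) + 2v(s_1) + ... + 2v(s_{4}) + v(s_5)].
Sum ≈ 0.391.

0.391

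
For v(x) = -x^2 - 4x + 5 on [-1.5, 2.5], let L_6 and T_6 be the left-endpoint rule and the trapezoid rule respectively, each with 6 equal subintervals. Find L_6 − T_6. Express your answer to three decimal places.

6.667

L_6 ≈ 12.03704.
T_6 ≈ 5.37037.
L_6 − T_6 ≈ 6.667.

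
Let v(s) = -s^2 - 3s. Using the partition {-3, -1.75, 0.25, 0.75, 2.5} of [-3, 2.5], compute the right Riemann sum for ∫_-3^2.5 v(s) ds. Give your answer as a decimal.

-24.359375

Subinterval widths: 1.25, 2, 0.5, 1.75.
Right endpoints: -1.75, 0.25, 0.75, 2.5.
v(-1.75) = 2.1875, v(0.25) = -0.8125, v(0.75) = -2.8125, v(2.5) = -13.75.
Sum = Σ Δs_i · v(s_i).
Sum = -24.359375.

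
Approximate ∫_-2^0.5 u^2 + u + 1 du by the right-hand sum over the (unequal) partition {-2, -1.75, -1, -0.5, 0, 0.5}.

3.078125

Subinterval widths: 0.25, 0.75, 0.5, 0.5, 0.5.
Right endpoints: -1.75, -1, -0.5, 0, 0.5.
f(-1.75) = 2.3125, f(-1) = 1, f(-0.5) = 0.75, f(0) = 1, f(0.5) = 1.75.
Sum = Σ Δu_i · f(u_i).
Sum = 3.078125.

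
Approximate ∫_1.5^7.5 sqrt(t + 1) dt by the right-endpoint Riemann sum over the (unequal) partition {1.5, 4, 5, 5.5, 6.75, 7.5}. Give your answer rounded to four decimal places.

14.9809

Subinterval widths: 2.5, 1, 0.5, 1.25, 0.75.
Right endpoints: 4, 5, 5.5, 6.75, 7.5.
f(4) ≈ 2.2361, f(5) ≈ 2.4495, f(5.5) ≈ 2.5495, f(6.75) ≈ 2.7839, f(7.5) ≈ 2.9155.
Sum = Σ Δt_i · f(t_i).
Sum ≈ 14.9809.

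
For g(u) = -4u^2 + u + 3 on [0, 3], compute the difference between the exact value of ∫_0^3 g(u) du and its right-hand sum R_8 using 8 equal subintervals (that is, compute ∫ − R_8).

Exact integral: ∫_0^3 g(u) du = -22.5.
R_8 = -28.96875.
Error = -22.5 − (-28.96875) = 6.46875.

6.46875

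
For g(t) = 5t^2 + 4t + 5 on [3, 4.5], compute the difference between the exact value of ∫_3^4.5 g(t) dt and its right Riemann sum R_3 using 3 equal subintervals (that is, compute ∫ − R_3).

-15.875

Exact integral: ∫_3^4.5 g(t) dt = 136.875.
R_3 = 152.75.
Error = 136.875 − 152.75 = -15.875.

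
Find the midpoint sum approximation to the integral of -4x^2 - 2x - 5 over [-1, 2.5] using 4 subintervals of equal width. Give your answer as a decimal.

Δx = (2.5 − (-1))/4 = 0.875.
Midpoints: -0.5625, 0.3125, 1.1875, 2.0625.
f(-0.5625) = -5.140625, f(0.3125) = -6.015625, f(1.1875) = -13.015625, f(2.0625) = -26.140625.
Sum = Δx · [f(-0.5625) + f(0.3125) + f(1.1875) + f(2.0625)].
Sum = -44.0234375.

-44.0234375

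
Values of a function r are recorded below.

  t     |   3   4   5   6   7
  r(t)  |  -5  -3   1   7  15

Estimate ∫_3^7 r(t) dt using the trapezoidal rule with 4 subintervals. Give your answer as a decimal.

Δt = 1.
T_4 = (1/2)·[(-5) + 2·(-3) + 2·1 + 2·7 + 15] = 10.

10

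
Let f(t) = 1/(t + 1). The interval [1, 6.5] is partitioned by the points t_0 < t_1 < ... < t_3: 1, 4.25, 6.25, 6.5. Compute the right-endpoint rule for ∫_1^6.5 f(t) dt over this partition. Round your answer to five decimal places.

0.92824

Subinterval widths: 3.25, 2, 0.25.
Right endpoints: 4.25, 6.25, 6.5.
f(4.25) = 4/21, f(6.25) = 4/29, f(6.5) = 2/15.
Sum = Σ Δt_i · f(t_i).
Sum ≈ 0.92824.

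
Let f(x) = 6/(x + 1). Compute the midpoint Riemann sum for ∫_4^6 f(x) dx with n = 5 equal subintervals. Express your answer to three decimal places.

2.018

Δx = (6 − 4)/5 = 0.4.
Midpoints: 4.2, 4.6, 5, 5.4, 5.8.
f(4.2) = 15/13, f(4.6) = 15/14, f(5) = 1, f(5.4) = 0.9375, f(5.8) = 15/17.
Sum = Δx · [f(4.2) + f(4.6) + f(5) + f(5.4) + f(5.8)].
Sum ≈ 2.018.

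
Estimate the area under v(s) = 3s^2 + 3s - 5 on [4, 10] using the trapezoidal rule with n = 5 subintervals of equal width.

1036.32

Δs = (10 − 4)/5 = 1.2.
v(4) = 55, v(5.2) = 91.72, v(6.4) = 137.08, v(7.6) = 191.08, v(8.8) = 253.72, v(10) = 325.
T_5 = (Δs/2)·[v(s_0) + 2v(s_1) + ... + 2v(s_{4}) + v(s_5)].
Sum = 1036.32.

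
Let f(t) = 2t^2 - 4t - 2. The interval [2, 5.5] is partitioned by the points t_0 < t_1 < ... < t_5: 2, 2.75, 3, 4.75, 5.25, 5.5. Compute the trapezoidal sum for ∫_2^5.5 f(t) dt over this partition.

48.0625

Subinterval widths: 0.75, 0.25, 1.75, 0.5, 0.25.
f(2) = -2, f(2.75) = 2.125, f(3) = 4, f(4.75) = 24.125, f(5.25) = 32.125, f(5.5) = 36.5.
On each subinterval the trapezoid contributes (Δt_i/2)·[f(t_{i-1}) + f(t_i)].
Sum = 48.0625.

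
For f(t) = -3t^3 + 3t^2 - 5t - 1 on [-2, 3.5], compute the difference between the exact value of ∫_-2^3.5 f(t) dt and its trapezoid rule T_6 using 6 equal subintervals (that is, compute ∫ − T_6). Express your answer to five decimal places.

2.88845

Exact integral: ∫_-2^3.5 f(t) dt = -75.796875.
T_6 ≈ -78.6853299.
Error ≈ -75.796875 − (-78.6853299) ≈ 2.88845.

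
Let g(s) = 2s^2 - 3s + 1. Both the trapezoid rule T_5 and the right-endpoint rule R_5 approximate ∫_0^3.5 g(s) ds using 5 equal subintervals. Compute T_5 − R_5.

-4.9

T_5 = 14.28.
R_5 = 19.18.
T_5 − R_5 = -4.9.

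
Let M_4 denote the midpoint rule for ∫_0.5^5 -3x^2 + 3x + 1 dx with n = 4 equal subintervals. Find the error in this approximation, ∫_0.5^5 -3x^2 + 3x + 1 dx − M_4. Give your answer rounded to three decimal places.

Exact integral: ∫_0.5^5 f(x) dx = -83.25.
M_4 ≈ -81.82617.
Error ≈ -83.25 − (-81.82617) ≈ -1.424.

-1.424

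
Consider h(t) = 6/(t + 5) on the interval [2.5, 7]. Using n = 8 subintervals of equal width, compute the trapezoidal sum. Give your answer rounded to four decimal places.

Δt = (7 − 2.5)/8 = 0.5625.
h(2.5) = 0.8, h(3.0625) = 32/43, h(3.625) = 16/23, h(4.1875) = 32/49, h(4.75) = 8/13, h(5.3125) = 32/55, h(5.875) = 16/29, h(6.4375) = 32/61, h(7) = 0.5.
T_8 = (Δt/2)·[h(t_0) + 2h(t_1) + ... + 2h(t_{7}) + h(t_8)].
Sum ≈ 2.8217.

2.8217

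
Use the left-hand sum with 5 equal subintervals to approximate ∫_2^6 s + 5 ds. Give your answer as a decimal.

Δs = (6 − 2)/5 = 0.8.
Left endpoints: 2, 2.8, 3.6, 4.4, 5.2.
f(2) = 7, f(2.8) = 7.8, f(3.6) = 8.6, f(4.4) = 9.4, f(5.2) = 10.2.
Sum = Δs · [f(2) + f(2.8) + f(3.6) + f(4.4) + f(5.2)].
Sum = 34.4.

34.4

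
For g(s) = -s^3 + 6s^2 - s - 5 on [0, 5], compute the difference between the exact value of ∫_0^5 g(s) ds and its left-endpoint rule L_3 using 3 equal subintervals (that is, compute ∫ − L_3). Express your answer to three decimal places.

Exact integral: ∫_0^5 g(s) ds = 56.25.
L_3 ≈ 36.11111.
Error ≈ 56.25 − 36.11111 ≈ 20.139.

20.139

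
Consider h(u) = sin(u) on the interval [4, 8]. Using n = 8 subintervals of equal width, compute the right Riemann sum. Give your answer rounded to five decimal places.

Δu = (8 − 4)/8 = 0.5.
Right endpoints: 4.5, 5, 5.5, 6, 6.5, 7, 7.5, 8.
h(4.5) ≈ -0.97753, h(5) ≈ -0.95892, h(5.5) ≈ -0.70554, h(6) ≈ -0.27942, h(6.5) ≈ 0.21512, h(7) ≈ 0.65699, h(7.5) ≈ 0.93800, h(8) ≈ 0.98936.
Sum = Δu · [h(4.5) + h(5) + h(5.5) + ...].
Sum ≈ -0.06097.

-0.06097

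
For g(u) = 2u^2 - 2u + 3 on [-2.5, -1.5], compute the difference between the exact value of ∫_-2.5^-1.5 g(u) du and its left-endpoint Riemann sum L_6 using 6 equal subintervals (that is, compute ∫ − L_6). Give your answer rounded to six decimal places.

Exact integral: ∫_-2.5^-1.5 g(u) du ≈ 15.16666667.
L_6 ≈ 16.00925926.
Error ≈ 15.16666667 − 16.00925926 ≈ -0.842593.

-0.842593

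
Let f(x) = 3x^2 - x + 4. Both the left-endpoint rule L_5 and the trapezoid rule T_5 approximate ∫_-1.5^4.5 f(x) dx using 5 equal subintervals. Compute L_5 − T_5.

-28.8

L_5 = 85.02.
T_5 = 113.82.
L_5 − T_5 = -28.8.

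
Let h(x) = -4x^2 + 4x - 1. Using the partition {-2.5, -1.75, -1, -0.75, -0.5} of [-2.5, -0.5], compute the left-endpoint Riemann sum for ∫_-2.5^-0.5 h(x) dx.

Subinterval widths: 0.75, 0.75, 0.25, 0.25.
Left endpoints: -2.5, -1.75, -1, -0.75.
h(-2.5) = -36, h(-1.75) = -20.25, h(-1) = -9, h(-0.75) = -6.25.
Sum = Σ Δx_i · h(x_i).
Sum = -46.

-46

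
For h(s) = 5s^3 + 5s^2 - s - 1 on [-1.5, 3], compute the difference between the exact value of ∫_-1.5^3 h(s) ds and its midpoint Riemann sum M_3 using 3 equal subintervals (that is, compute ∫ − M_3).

Exact integral: ∫_-1.5^3 h(s) ds = 137.671875.
M_3 = 123.9609375.
Error = 137.671875 − 123.9609375 = 13.7109375.

13.7109375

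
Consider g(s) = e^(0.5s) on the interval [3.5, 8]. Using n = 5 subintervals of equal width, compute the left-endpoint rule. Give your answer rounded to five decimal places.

77.35043

Δs = (8 − 3.5)/5 = 0.9.
Left endpoints: 3.5, 4.4, 5.3, 6.2, 7.1.
g(3.5) ≈ 5.75460, g(4.4) ≈ 9.02501, g(5.3) ≈ 14.15404, g(6.2) ≈ 22.19795, g(7.1) ≈ 34.81332.
Sum = Δs · [g(3.5) + g(4.4) + g(5.3) + g(6.2) + g(7.1)].
Sum ≈ 77.35043.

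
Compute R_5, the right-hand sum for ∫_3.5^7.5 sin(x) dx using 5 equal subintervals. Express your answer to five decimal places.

Δx = (7.5 − 3.5)/5 = 0.8.
Right endpoints: 4.3, 5.1, 5.9, 6.7, 7.5.
f(4.3) ≈ -0.91617, f(5.1) ≈ -0.92581, f(5.9) ≈ -0.37388, f(6.7) ≈ 0.40485, f(7.5) ≈ 0.93800.
Sum = Δx · [f(4.3) + f(5.1) + f(5.9) + f(6.7) + f(7.5)].
Sum ≈ -0.69841.

-0.69841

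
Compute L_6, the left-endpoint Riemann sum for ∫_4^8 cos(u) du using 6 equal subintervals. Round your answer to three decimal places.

Δu = (8 − 4)/6 = 2/3.
Left endpoints: 4, 14/3, 16/3, 6, 20/3, 22/3.
f(4) ≈ -0.654, f(14/3) ≈ -0.046, f(16/3) ≈ 0.582, f(6) ≈ 0.960, f(20/3) ≈ 0.927, f(22/3) ≈ 0.497.
Sum = Δu · [f(4) + f(14/3) + f(16/3) + ...].
Sum ≈ 1.512.

1.512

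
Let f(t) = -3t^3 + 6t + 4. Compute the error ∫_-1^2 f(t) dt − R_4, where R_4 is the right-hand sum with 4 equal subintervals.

Exact integral: ∫_-1^2 f(t) dt = 9.75.
R_4 = 5.109375.
Error = 9.75 − 5.109375 = 4.640625.

4.640625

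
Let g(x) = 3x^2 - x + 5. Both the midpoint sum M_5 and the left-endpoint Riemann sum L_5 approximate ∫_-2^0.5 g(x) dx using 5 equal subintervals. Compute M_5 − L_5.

-3.90625

M_5 = 22.34375.
L_5 = 26.25.
M_5 − L_5 = -3.90625.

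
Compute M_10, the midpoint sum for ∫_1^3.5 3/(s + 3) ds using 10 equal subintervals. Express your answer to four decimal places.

Δs = (3.5 − 1)/10 = 0.25.
Midpoints: 1.125, 1.375, 1.625, 1.875, 2.125, 2.375, 2.625, 2.875, 3.125, 3.375.
f(1.125) = 8/11, f(1.375) = 24/35, f(1.625) = 24/37, f(1.875) = 8/13, f(2.125) = 24/41, f(2.375) = 24/43, f(2.625) = 8/15, f(2.875) = 24/47, f(3.125) = 24/49, f(3.375) = 8/17.
Sum = Δs · [f(1.125) + f(1.375) + f(1.625) + ...].
Sum ≈ 1.4562.

1.4562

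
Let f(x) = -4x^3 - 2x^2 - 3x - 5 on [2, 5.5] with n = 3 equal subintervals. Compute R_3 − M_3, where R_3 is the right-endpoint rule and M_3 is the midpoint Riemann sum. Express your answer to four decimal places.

-462.2674

R_3 ≈ -1505.129630.
M_3 ≈ -1042.862269.
R_3 − M_3 ≈ -462.2674.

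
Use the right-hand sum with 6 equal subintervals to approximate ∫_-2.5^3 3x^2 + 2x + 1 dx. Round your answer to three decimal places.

Δx = (3 − (-2.5))/6 = 11/12.
Right endpoints: -19/12, -2/3, 0.25, 7/6, 25/12, 3.
f(-19/12) = 257/48, f(-2/3) = 1, f(0.25) = 1.6875, f(7/6) = 89/12, f(25/12) = 18.1875, f(3) = 34.
Sum = Δx · [f(-19/12) + f(-2/3) + f(0.25) + ...].
Sum ≈ 62.009.

62.009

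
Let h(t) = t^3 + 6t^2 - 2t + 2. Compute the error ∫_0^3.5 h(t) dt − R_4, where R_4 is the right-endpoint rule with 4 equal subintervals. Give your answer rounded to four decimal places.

-52.8760

Exact integral: ∫_0^3.5 h(t) dt = 118.015625.
R_4 ≈ 170.891602.
Error ≈ 118.015625 − 170.891602 ≈ -52.8760.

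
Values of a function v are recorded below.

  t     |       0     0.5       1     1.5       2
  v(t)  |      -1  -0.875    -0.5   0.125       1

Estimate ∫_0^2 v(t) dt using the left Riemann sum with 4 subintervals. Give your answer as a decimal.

-1.125

Δt = 0.5.
Sum = 0.5·[(-1) + (-0.875) + (-0.5) + 0.125] = -1.125.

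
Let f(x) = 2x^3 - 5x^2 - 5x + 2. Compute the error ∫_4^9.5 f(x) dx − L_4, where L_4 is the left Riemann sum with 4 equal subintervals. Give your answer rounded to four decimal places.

755.2259

Exact integral: ∫_4^9.5 f(x) dx ≈ 2447.614583.
L_4 ≈ 1692.388672.
Error ≈ 2447.614583 − 1692.388672 ≈ 755.2259.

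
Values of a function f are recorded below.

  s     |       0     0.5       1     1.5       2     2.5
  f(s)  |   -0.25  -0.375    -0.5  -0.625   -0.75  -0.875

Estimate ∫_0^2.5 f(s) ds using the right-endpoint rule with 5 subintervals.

Δs = 0.5.
Sum = 0.5·[(-0.375) + (-0.5) + (-0.625) + (-0.75) + (-0.875)] = -1.5625.

-1.5625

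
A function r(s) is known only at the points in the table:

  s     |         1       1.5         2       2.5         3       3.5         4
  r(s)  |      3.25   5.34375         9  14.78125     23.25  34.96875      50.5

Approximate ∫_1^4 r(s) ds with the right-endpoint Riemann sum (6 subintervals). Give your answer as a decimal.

68.921875

Δs = 0.5.
Sum = 0.5·[5.34375 + 9 + 14.78125 + 23.25 + 34.96875 + 50.5] = 68.921875.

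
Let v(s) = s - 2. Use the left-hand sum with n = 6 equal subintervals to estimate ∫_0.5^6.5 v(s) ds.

6

Δs = (6.5 − 0.5)/6 = 1.
Left endpoints: 0.5, 1.5, 2.5, 3.5, 4.5, 5.5.
v(0.5) = -1.5, v(1.5) = -0.5, v(2.5) = 0.5, v(3.5) = 1.5, v(4.5) = 2.5, v(5.5) = 3.5.
Sum = Δs · [v(0.5) + v(1.5) + v(2.5) + ...].
Sum = 6.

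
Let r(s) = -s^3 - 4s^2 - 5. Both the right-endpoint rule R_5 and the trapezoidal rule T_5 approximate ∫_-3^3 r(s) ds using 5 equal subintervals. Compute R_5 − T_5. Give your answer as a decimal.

R_5 = -140.16.
T_5 = -107.76.
R_5 − T_5 = -32.4.

-32.4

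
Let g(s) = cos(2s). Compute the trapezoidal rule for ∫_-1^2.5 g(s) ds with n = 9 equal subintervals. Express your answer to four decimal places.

-0.0235

Δs = (2.5 − (-1))/9 = 7/18.
g(-1) ≈ -0.4161, g(-11/18) ≈ 0.3416, g(-2/9) ≈ 0.9028, g(1/6) ≈ 0.9450, g(5/9) ≈ 0.4437, g(17/18) ≈ -0.3128, g(4/3) ≈ -0.8893, g(31/18) ≈ -0.9545, g(19/9) ≈ -0.4708, g(2.5) ≈ 0.2837.
T_9 = (Δs/2)·[g(s_0) + 2g(s_1) + ... + 2g(s_{8}) + g(s_9)].
Sum ≈ -0.0235.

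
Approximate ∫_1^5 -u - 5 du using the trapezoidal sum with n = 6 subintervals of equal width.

Δu = (5 − 1)/6 = 2/3.
f(1) = -6, f(5/3) = -20/3, f(7/3) = -22/3, f(3) = -8, f(11/3) = -26/3, f(13/3) = -28/3, f(5) = -10.
T_6 = (Δu/2)·[f(u_0) + 2f(u_1) + ... + 2f(u_{5}) + f(u_6)].
Sum = -32.

-32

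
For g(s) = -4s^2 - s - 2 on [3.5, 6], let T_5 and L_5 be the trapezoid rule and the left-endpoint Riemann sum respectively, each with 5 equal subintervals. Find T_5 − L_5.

T_5 = -248.125.
L_5 = -223.75.
T_5 − L_5 = -24.375.

-24.375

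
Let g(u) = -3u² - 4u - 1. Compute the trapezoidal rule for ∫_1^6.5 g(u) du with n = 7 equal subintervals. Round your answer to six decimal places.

Δu = (6.5 − 1)/7 = 11/14.
g(1) = -8, g(25/14) = -3471/196, g(18/7) = -1525/49, g(47/14) = -9455/196, g(29/7) = -3384/49, g(69/14) = -18343/196, g(40/7) = -5969/49, g(6.5) = -153.75.
T_7 = (Δu/2)·[g(u_0) + 2g(u_1) + ... + 2g(u_{6}) + g(u_7)].
Sum ≈ -363.322704.

-363.322704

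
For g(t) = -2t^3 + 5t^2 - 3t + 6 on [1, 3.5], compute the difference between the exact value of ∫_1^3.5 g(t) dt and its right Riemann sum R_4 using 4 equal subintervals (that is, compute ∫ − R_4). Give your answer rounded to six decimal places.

12.320964

Exact integral: ∫_1^3.5 g(t) dt ≈ -6.61458333.
R_4 ≈ -18.93554688.
Error ≈ -6.61458333 − (-18.93554688) ≈ 12.320964.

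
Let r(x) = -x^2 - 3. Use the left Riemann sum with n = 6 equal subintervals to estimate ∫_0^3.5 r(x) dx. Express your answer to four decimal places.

Δx = (3.5 − 0)/6 = 7/12.
Left endpoints: 0, 7/12, 7/6, 1.75, 7/3, 35/12.
r(0) = -3, r(7/12) = -481/144, r(7/6) = -157/36, r(1.75) = -6.0625, r(7/3) = -76/9, r(35/12) = -1657/144.
Sum = Δx · [r(0) + r(7/12) + r(7/6) + ...].
Sum ≈ -21.4172.

-21.4172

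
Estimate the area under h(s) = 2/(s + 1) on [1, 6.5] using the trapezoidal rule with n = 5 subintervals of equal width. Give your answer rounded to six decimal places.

2.688998

Δs = (6.5 − 1)/5 = 1.1.
h(1) = 1, h(2.1) = 20/31, h(3.2) = 10/21, h(4.3) = 20/53, h(5.4) = 0.3125, h(6.5) = 4/15.
T_5 = (Δs/2)·[h(s_0) + 2h(s_1) + ... + 2h(s_{4}) + h(s_5)].
Sum ≈ 2.688998.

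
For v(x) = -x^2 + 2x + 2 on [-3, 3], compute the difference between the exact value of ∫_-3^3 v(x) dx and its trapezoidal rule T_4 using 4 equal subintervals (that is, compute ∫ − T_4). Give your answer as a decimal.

2.25

Exact integral: ∫_-3^3 v(x) dx = -6.
T_4 = -8.25.
Error = -6 − (-8.25) = 2.25.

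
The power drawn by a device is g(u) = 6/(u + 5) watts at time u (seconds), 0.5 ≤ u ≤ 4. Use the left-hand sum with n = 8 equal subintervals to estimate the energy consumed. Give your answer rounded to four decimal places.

3.0496

Δu = (4 − 0.5)/8 = 0.4375.
Left endpoints: 0.5, 0.9375, 1.375, 1.8125, 2.25, 2.6875, 3.125, 3.5625.
g(0.5) = 12/11, g(0.9375) = 96/95, g(1.375) = 16/17, g(1.8125) = 96/109, g(2.25) = 24/29, g(2.6875) = 32/41, g(3.125) = 48/65, g(3.5625) = 96/137.
Sum = Δu · [g(0.5) + g(0.9375) + g(1.375) + ...].
Sum ≈ 3.0496.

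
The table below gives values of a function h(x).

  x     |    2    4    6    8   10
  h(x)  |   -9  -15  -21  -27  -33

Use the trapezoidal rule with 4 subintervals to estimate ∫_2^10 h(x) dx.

Δx = 2.
T_4 = (2/2)·[(-9) + 2·(-15) + 2·(-21) + 2·(-27) + (-33)] = -168.

-168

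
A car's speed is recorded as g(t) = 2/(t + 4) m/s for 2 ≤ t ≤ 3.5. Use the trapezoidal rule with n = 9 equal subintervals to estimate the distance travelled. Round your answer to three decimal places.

Δt = (3.5 − 2)/9 = 1/6.
g(2) = 1/3, g(13/6) = 12/37, g(7/3) = 6/19, g(2.5) = 4/13, g(8/3) = 0.3, g(17/6) = 12/41, g(3) = 2/7, g(19/6) = 12/43, g(10/3) = 3/11, g(3.5) = 4/15.
T_9 = (Δt/2)·[g(t_0) + 2g(t_1) + ... + 2g(t_{8}) + g(t_9)].
Sum ≈ 0.446.

0.446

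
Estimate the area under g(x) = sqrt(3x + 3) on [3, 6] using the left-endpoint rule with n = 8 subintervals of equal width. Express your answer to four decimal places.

Δx = (6 − 3)/8 = 0.375.
Left endpoints: 3, 3.375, 3.75, 4.125, 4.5, 4.875, 5.25, 5.625.
g(3) ≈ 3.4641, g(3.375) ≈ 3.6228, g(3.75) ≈ 3.7749, g(4.125) ≈ 3.9211, g(4.5) ≈ 4.0620, g(4.875) ≈ 4.1982, g(5.25) ≈ 4.3301, g(5.625) ≈ 4.4581.
Sum = Δx · [g(3) + g(3.375) + g(3.75) + ...].
Sum ≈ 11.9368.

11.9368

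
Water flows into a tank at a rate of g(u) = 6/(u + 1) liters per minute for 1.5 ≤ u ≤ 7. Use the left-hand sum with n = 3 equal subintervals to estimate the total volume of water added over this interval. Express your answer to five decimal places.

8.72225

Δu = (7 − 1.5)/3 = 11/6.
Left endpoints: 1.5, 10/3, 31/6.
g(1.5) = 2.4, g(10/3) = 18/13, g(31/6) = 36/37.
Sum = Δu · [g(1.5) + g(10/3) + g(31/6)].
Sum ≈ 8.72225.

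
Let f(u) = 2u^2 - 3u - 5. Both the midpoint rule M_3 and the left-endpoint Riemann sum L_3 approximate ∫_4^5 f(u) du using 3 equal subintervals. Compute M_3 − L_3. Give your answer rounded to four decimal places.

2.4444

M_3 ≈ 22.148148.
L_3 ≈ 19.703704.
M_3 − L_3 ≈ 2.4444.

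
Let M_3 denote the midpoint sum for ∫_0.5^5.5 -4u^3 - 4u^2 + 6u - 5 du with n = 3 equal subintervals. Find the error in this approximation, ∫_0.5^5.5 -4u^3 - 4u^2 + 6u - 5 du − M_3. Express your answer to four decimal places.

-46.2963

Exact integral: ∫_0.5^5.5 f(u) du ≈ -1071.666667.
M_3 ≈ -1025.370370.
Error ≈ -1071.666667 − (-1025.370370) ≈ -46.2963.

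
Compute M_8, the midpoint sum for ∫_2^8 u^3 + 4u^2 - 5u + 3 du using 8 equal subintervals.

1554.65625

Δu = (8 − 2)/8 = 0.75.
Midpoints: 2.375, 3.125, 3.875, 4.625, 5.375, 6.125, 6.875, 7.625.
f(2.375) = 13867/512, f(3.125) = 29161/512, f(3.875) = 52159/512, f(4.625) = 84157/512, f(5.375) = 126451/512, f(6.125) = 180337/512, f(6.875) = 247111/512, f(7.625) = 328069/512.
Sum = Δu · [f(2.375) + f(3.125) + f(3.875) + ...].
Sum = 1554.65625.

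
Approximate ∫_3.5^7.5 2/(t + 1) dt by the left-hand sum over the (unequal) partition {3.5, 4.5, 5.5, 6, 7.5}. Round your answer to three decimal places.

Subinterval widths: 1, 1, 0.5, 1.5.
Left endpoints: 3.5, 4.5, 5.5, 6.
f(3.5) = 4/9, f(4.5) = 4/11, f(5.5) = 4/13, f(6) = 2/7.
Sum = Σ Δt_i · f(t_i).
Sum ≈ 1.390.

1.390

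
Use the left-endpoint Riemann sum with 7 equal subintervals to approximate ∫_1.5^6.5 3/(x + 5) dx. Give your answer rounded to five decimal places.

Δx = (6.5 − 1.5)/7 = 5/7.
Left endpoints: 1.5, 31/14, 41/14, 51/14, 61/14, 71/14, 81/14.
f(1.5) = 6/13, f(31/14) = 42/101, f(41/14) = 14/37, f(51/14) = 42/121, f(61/14) = 42/131, f(71/14) = 14/47, f(81/14) = 42/151.
Sum = Δx · [f(1.5) + f(31/14) + f(41/14) + ...].
Sum ≈ 1.78535.

1.78535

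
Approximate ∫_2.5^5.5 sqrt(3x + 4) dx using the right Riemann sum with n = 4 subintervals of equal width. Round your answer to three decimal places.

Δx = (5.5 − 2.5)/4 = 0.75.
Right endpoints: 3.25, 4, 4.75, 5.5.
f(3.25) ≈ 3.708, f(4) ≈ 4.000, f(4.75) ≈ 4.272, f(5.5) ≈ 4.528.
Sum = Δx · [f(3.25) + f(4) + f(4.75) + f(5.5)].
Sum ≈ 12.381.

12.381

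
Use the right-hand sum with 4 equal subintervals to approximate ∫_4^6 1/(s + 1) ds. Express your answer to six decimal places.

Δs = (6 − 4)/4 = 0.5.
Right endpoints: 4.5, 5, 5.5, 6.
f(4.5) = 2/11, f(5) = 1/6, f(5.5) = 2/13, f(6) = 1/7.
Sum = Δs · [f(4.5) + f(5) + f(5.5) + f(6)].
Sum ≈ 0.322594.

0.322594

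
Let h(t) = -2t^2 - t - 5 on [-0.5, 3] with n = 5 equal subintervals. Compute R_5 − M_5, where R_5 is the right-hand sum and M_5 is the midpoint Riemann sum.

-8.2075

R_5 = -47.88.
M_5 = -39.6725.
R_5 − M_5 = -8.2075.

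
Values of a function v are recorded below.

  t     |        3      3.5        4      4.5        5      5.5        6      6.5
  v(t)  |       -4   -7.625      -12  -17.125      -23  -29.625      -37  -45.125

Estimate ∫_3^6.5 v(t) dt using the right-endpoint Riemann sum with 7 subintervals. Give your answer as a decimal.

Δt = 0.5.
Sum = 0.5·[(-7.625) + (-12) + (-17.125) + (-23) + (-29.625) + (-37) + (-45.125)] = -85.75.

-85.75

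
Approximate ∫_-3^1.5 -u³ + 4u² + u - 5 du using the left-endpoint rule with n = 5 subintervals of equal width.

Δu = (1.5 − (-3))/5 = 0.9.
Left endpoints: -3, -2.1, -1.2, -0.3, 0.6.
f(-3) = 55, f(-2.1) = 19.801, f(-1.2) = 1.288, f(-0.3) = -4.913, f(0.6) = -3.176.
Sum = Δu · [f(-3) + f(-2.1) + f(-1.2) + f(-0.3) + f(0.6)].
Sum = 61.2.

61.2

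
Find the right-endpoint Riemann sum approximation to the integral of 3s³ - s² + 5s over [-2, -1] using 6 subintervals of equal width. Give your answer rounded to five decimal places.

-18.73380

Δs = (-1 − (-2))/6 = 1/6.
Right endpoints: -11/6, -5/3, -1.5, -4/3, -7/6, -1.
f(-11/6) = -2233/72, f(-5/3) = -25, f(-1.5) = -19.875, f(-4/3) = -140/9, f(-7/6) = -287/24, f(-1) = -9.
Sum = Δs · [f(-11/6) + f(-5/3) + f(-1.5) + ...].
Sum ≈ -18.73380.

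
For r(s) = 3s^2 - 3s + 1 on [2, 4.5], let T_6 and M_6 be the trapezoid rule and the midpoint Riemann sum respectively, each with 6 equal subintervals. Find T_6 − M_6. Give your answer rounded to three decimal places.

T_6 ≈ 61.46701.
M_6 ≈ 61.14149.
T_6 − M_6 ≈ 0.326.

0.326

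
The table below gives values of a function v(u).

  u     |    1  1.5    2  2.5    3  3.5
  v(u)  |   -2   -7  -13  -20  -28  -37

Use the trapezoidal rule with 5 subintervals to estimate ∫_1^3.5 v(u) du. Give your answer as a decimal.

Δu = 0.5.
T_5 = (0.5/2)·[(-2) + 2·(-7) + 2·(-13) + 2·(-20) + 2·(-28) + (-37)] = -43.75.

-43.75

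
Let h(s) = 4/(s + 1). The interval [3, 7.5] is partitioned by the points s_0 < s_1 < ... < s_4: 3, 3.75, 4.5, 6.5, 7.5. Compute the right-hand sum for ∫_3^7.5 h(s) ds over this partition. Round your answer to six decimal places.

Subinterval widths: 0.75, 0.75, 2, 1.
Right endpoints: 3.75, 4.5, 6.5, 7.5.
h(3.75) = 16/19, h(4.5) = 8/11, h(6.5) = 8/15, h(7.5) = 8/17.
Sum = Σ Δs_i · h(s_i).
Sum ≈ 2.714288.

2.714288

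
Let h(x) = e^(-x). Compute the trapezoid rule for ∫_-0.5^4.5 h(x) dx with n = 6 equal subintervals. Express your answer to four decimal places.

1.7313

Δx = (4.5 − (-0.5))/6 = 5/6.
h(-0.5) ≈ 1.6487, h(1/3) ≈ 0.7165, h(7/6) ≈ 0.3114, h(2) ≈ 0.1353, h(17/6) ≈ 0.0588, h(11/3) ≈ 0.0256, h(4.5) ≈ 0.0111.
T_6 = (Δx/2)·[h(x_0) + 2h(x_1) + ... + 2h(x_{5}) + h(x_6)].
Sum ≈ 1.7313.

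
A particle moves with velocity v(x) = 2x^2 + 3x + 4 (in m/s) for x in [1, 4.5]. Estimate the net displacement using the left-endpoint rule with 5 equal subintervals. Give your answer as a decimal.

Δx = (4.5 − 1)/5 = 0.7.
Left endpoints: 1, 1.7, 2.4, 3.1, 3.8.
v(1) = 9, v(1.7) = 14.88, v(2.4) = 22.72, v(3.1) = 32.52, v(3.8) = 44.28.
Sum = Δx · [v(1) + v(1.7) + v(2.4) + v(3.1) + v(3.8)].
Sum = 86.38.

86.38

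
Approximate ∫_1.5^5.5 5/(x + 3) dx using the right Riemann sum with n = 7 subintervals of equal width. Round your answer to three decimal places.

Δx = (5.5 − 1.5)/7 = 4/7.
Right endpoints: 29/14, 37/14, 45/14, 53/14, 61/14, 69/14, 5.5.
f(29/14) = 70/71, f(37/14) = 70/79, f(45/14) = 70/87, f(53/14) = 14/19, f(61/14) = 70/103, f(69/14) = 70/111, f(5.5) = 10/17.
Sum = Δx · [f(29/14) + f(37/14) + f(45/14) + ...].
Sum ≈ 3.035.

3.035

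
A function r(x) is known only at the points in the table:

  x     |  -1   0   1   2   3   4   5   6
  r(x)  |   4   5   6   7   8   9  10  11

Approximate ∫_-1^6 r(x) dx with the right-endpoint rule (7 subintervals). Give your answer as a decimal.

Δx = 1.
Sum = 1·[5 + 6 + 7 + 8 + 9 + 10 + 11] = 56.

56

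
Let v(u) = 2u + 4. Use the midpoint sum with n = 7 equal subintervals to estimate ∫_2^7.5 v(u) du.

Δu = (7.5 − 2)/7 = 11/14.
Midpoints: 67/28, 89/28, 111/28, 4.75, 155/28, 177/28, 199/28.
v(67/28) = 123/14, v(89/28) = 145/14, v(111/28) = 167/14, v(4.75) = 13.5, v(155/28) = 211/14, v(177/28) = 233/14, v(199/28) = 255/14.
Sum = Δu · [v(67/28) + v(89/28) + v(111/28) + ...].
Sum = 74.25.

74.25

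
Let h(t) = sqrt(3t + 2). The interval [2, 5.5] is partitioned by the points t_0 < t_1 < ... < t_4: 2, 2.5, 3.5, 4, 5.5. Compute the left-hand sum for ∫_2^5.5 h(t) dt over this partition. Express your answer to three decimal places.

Subinterval widths: 0.5, 1, 0.5, 1.5.
Left endpoints: 2, 2.5, 3.5, 4.
h(2) ≈ 2.828, h(2.5) ≈ 3.082, h(3.5) ≈ 3.536, h(4) ≈ 3.742.
Sum = Σ Δt_i · h(t_i).
Sum ≈ 11.877.

11.877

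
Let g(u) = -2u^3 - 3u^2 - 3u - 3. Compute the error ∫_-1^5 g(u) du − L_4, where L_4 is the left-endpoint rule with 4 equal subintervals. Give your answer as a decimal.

Exact integral: ∫_-1^5 g(u) du = -492.
L_4 = -269.25.
Error = -492 − (-269.25) = -222.75.

-222.75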